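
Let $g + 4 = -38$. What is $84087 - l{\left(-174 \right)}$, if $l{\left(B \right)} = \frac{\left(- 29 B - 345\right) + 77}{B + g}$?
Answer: $\frac{9083785}{108} \approx 84109.0$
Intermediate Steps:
$g = -42$ ($g = -4 - 38 = -42$)
$l{\left(B \right)} = \frac{-268 - 29 B}{-42 + B}$ ($l{\left(B \right)} = \frac{\left(- 29 B - 345\right) + 77}{B - 42} = \frac{\left(-345 - 29 B\right) + 77}{-42 + B} = \frac{-268 - 29 B}{-42 + B}$)
$84087 - l{\left(-174 \right)} = 84087 - \frac{-268 - -5046}{-42 - 174} = 84087 - \frac{-268 + 5046}{-216} = 84087 - \left(- \frac{1}{216}\right) 4778 = 84087 - - \frac{2389}{108} = 84087 + \frac{2389}{108} = \frac{9083785}{108}$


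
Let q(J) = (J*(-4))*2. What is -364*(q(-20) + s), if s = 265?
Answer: -154700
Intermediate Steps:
q(J) = -8*J (q(J) = -4*J*2 = -8*J)
-364*(q(-20) + s) = -364*(-8*(-20) + 265) = -364*(160 + 265) = -364*425 = -154700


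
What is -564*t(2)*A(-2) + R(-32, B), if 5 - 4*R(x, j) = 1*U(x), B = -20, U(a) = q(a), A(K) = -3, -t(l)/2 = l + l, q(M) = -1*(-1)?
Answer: -13535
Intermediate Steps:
q(M) = 1
t(l) = -4*l (t(l) = -2*(l + l) = -4*l)
U(a) = 1
R(x, j) = 1 (R(x, j) = 5/4 - 1/4 = 5/4 - ¼*1 = 5/4 - ¼ = 1)
-564*t(2)*A(-2) + R(-32, B) = -564*(-4*2)*(-3) + 1 = -(-4512)*(-3) + 1 = -564*24 + 1 = -13536 + 1 = -13535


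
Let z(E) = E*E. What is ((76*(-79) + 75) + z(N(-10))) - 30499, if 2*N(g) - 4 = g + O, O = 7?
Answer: -145711/4 ≈ -36428.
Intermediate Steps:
N(g) = 11/2 + g/2 (N(g) = 2 + (g + 7)/2 = 2 + (7 + g)/2 = 2 + (7/2 + g/2) = 11/2 + g/2)
z(E) = E**2
((76*(-79) + 75) + z(N(-10))) - 30499 = ((76*(-79) + 75) + (11/2 + (1/2)*(-10))**2) - 30499 = ((-6004 + 75) + (11/2 - 5)**2) - 30499 = (-5929 + (1/2)**2) - 30499 = (-5929 + 1/4) - 30499 = -23715/4 - 30499 = -145711/4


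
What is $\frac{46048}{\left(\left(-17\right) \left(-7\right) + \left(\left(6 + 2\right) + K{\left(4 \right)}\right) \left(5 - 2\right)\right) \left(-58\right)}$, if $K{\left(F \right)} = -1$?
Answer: $- \frac{5756}{1015} \approx -5.6709$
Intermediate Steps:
$\frac{46048}{\left(\left(-17\right) \left(-7\right) + \left(\left(6 + 2\right) + K{\left(4 \right)}\right) \left(5 - 2\right)\right) \left(-58\right)} = \frac{46048}{\left(\left(-17\right) \left(-7\right) + \left(\left(6 + 2\right) - 1\right) \left(5 - 2\right)\right) \left(-58\right)} = \frac{46048}{\left(119 + \left(8 - 1\right) 3\right) \left(-58\right)} = \frac{46048}{\left(119 + 7 \cdot 3\right) \left(-58\right)} = \frac{46048}{\left(119 + 21\right) \left(-58\right)} = \frac{46048}{140 \left(-58\right)} = \frac{46048}{-8120} = 46048 \left(- \frac{1}{8120}\right) = - \frac{5756}{1015}$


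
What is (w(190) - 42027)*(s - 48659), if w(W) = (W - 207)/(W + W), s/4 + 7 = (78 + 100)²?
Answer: -1246464149573/380 ≈ -3.2802e+9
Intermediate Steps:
s = 126708 (s = -28 + 4*(78 + 100)² = -28 + 4*178² = -28 + 4*31684 = -28 + 126736 = 126708)
w(W) = (-207 + W)/(2*W) (w(W) = (-207 + W)/((2*W)) = (-207 + W)*(1/(2*W)) = (-207 + W)/(2*W))
(w(190) - 42027)*(s - 48659) = ((½)*(-207 + 190)/190 - 42027)*(126708 - 48659) = ((½)*(1/190)*(-17) - 42027)*78049 = (-17/380 - 42027)*78049 = -15970277/380*78049 = -1246464149573/380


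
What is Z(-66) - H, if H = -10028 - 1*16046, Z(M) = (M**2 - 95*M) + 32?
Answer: 36732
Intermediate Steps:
Z(M) = 32 + M**2 - 95*M
H = -26074 (H = -10028 - 16046 = -26074)
Z(-66) - H = (32 + (-66)**2 - 95*(-66)) - 1*(-26074) = (32 + 4356 + 6270) + 26074 = 10658 + 26074 = 36732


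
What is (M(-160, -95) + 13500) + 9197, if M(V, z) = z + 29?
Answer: 22631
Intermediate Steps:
M(V, z) = 29 + z
(M(-160, -95) + 13500) + 9197 = ((29 - 95) + 13500) + 9197 = (-66 + 13500) + 9197 = 13434 + 9197 = 22631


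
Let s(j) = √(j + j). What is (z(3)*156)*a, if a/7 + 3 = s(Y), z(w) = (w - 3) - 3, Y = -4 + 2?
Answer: 9828 - 6552*I ≈ 9828.0 - 6552.0*I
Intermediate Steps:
Y = -2
s(j) = √2*√j (s(j) = √(2*j) = √2*√j)
z(w) = -6 + w (z(w) = (-3 + w) - 3 = -6 + w)
a = -21 + 14*I (a = -21 + 7*(√2*√(-2)) = -21 + 7*(√2*(I*√2)) = -21 + 7*(2*I) = -21 + 14*I ≈ -21.0 + 14.0*I)
(z(3)*156)*a = ((-6 + 3)*156)*(-21 + 14*I) = (-3*156)*(-21 + 14*I) = -468*(-21 + 14*I) = 9828 - 6552*I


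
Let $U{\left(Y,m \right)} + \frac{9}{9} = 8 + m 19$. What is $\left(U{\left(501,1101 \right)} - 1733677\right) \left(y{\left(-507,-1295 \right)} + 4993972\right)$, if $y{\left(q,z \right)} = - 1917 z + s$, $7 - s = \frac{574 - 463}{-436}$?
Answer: $- \frac{5583142632812745}{436} \approx -1.2805 \cdot 10^{13}$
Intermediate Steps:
$s = \frac{3163}{436}$ ($s = 7 - \frac{574 - 463}{-436} = 7 - \left(574 - 463\right) \left(- \frac{1}{436}\right) = 7 - 111 \left(- \frac{1}{436}\right) = 7 - - \frac{111}{436} = 7 + \frac{111}{436} = \frac{3163}{436} \approx 7.2546$)
$y{\left(q,z \right)} = \frac{3163}{436} - 1917 z$ ($y{\left(q,z \right)} = - 1917 z + \frac{3163}{436} = \frac{3163}{436} - 1917 z$)
$U{\left(Y,m \right)} = 7 + 19 m$ ($U{\left(Y,m \right)} = -1 + \left(8 + m 19\right) = -1 + \left(8 + 19 m\right) = 7 + 19 m$)
$\left(U{\left(501,1101 \right)} - 1733677\right) \left(y{\left(-507,-1295 \right)} + 4993972\right) = \left(\left(7 + 19 \cdot 1101\right) - 1733677\right) \left(\left(\frac{3163}{436} - -2482515\right) + 4993972\right) = \left(\left(7 + 20919\right) - 1733677\right) \left(\left(\frac{3163}{436} + 2482515\right) + 4993972\right) = \left(20926 - 1733677\right) \left(\frac{1082379703}{436} + 4993972\right) = \left(-1712751\right) \frac{3259751495}{436} = - \frac{5583142632812745}{436}$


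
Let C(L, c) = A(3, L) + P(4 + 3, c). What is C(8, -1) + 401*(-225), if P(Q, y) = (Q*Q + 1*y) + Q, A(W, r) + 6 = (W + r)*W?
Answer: -90143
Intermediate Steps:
A(W, r) = -6 + W*(W + r) (A(W, r) = -6 + (W + r)*W = -6 + W*(W + r))
P(Q, y) = Q + y + Q² (P(Q, y) = (Q² + y) + Q = (y + Q²) + Q = Q + y + Q²)
C(L, c) = 59 + c + 3*L (C(L, c) = (-6 + 3² + 3*L) + ((4 + 3) + c + (4 + 3)²) = (-6 + 9 + 3*L) + (7 + c + 7²) = (3 + 3*L) + (7 + c + 49) = (3 + 3*L) + (56 + c) = 59 + c + 3*L)
C(8, -1) + 401*(-225) = (59 - 1 + 3*8) + 401*(-225) = (59 - 1 + 24) - 90225 = 82 - 90225 = -90143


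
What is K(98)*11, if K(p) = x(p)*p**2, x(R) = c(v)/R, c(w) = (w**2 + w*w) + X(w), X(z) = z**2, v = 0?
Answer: 0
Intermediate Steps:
c(w) = 3*w**2 (c(w) = (w**2 + w*w) + w**2 = (w**2 + w**2) + w**2 = 2*w**2 + w**2 = 3*w**2)
x(R) = 0 (x(R) = (3*0**2)/R = (3*0)/R = 0/R = 0)
K(p) = 0 (K(p) = 0*p**2 = 0)
K(98)*11 = 0*11 = 0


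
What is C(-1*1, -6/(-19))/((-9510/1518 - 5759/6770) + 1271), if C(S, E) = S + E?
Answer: -22266530/41131086627 ≈ -0.00054136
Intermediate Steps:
C(S, E) = E + S
C(-1*1, -6/(-19))/((-9510/1518 - 5759/6770) + 1271) = (-6/(-19) - 1*1)/((-9510/1518 - 5759/6770) + 1271) = (-6*(-1/19) - 1)/((-9510*1/1518 - 5759*1/6770) + 1271) = (6/19 - 1)/((-1585/253 - 5759/6770) + 1271) = -13/(19*(-12187477/1712810 + 1271)) = -13/(19*2164794033/1712810) = -13/19*1712810/2164794033 = -22266530/41131086627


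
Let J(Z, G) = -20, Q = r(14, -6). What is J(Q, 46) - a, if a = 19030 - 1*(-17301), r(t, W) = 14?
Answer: -36351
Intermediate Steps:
Q = 14
a = 36331 (a = 19030 + 17301 = 36331)
J(Q, 46) - a = -20 - 1*36331 = -20 - 36331 = -36351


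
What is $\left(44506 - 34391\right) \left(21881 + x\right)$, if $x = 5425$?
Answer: $276200190$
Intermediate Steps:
$\left(44506 - 34391\right) \left(21881 + x\right) = \left(44506 - 34391\right) \left(21881 + 5425\right) = 10115 \cdot 27306 = 276200190$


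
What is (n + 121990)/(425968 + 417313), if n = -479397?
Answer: -357407/843281 ≈ -0.42383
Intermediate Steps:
(n + 121990)/(425968 + 417313) = (-479397 + 121990)/(425968 + 417313) = -357407/843281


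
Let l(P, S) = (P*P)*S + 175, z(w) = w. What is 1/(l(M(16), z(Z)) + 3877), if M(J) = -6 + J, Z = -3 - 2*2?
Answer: 1/3352 ≈ 0.00029833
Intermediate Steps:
Z = -7 (Z = -3 - 4 = -7)
l(P, S) = 175 + S*P**2 (l(P, S) = P**2*S + 175 = S*P**2 + 175 = 175 + S*P**2)
1/(l(M(16), z(Z)) + 3877) = 1/((175 - 7*(-6 + 16)**2) + 3877) = 1/((175 - 7*10**2) + 3877) = 1/((175 - 7*100) + 3877) = 1/((175 - 700) + 3877) = 1/(-525 + 3877) = 1/3352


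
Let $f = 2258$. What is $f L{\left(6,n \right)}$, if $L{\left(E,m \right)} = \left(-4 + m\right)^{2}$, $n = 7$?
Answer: $20322$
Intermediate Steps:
$f L{\left(6,n \right)} = 2258 \left(-4 + 7\right)^{2} = 2258 \cdot 3^{2} = 2258 \cdot 9 = 20322$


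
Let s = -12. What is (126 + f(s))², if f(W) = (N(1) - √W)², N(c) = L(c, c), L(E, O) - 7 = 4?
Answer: 49417 - 20680*I*√3 ≈ 49417.0 - 35819.0*I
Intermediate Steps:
L(E, O) = 11 (L(E, O) = 7 + 4 = 11)
N(c) = 11
f(W) = (11 - √W)²
(126 + f(s))² = (126 + (-11 + √(-12))²)² = (126 + (-11 + 2*I*√3)²)²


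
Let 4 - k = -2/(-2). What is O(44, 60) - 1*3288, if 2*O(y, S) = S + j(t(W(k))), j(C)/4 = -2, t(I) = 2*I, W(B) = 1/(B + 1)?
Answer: -3262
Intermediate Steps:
k = 3 (k = 4 - (-2)/(-2) = 4 - (-2)*(-1)/2 = 4 - 1*1 = 4 - 1 = 3)
W(B) = 1/(1 + B)
j(C) = -8 (j(C) = 4*(-2) = -8)
O(y, S) = -4 + S/2 (O(y, S) = (S - 8)/2 = (-8 + S)/2 = -4 + S/2)
O(44, 60) - 1*3288 = (-4 + (1/2)*60) - 1*3288 = (-4 + 30) - 3288 = 26 - 3288 = -3262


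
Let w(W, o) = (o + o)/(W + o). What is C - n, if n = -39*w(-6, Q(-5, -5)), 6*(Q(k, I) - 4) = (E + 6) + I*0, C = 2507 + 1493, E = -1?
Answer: 25738/7 ≈ 3676.9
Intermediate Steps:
C = 4000
Q(k, I) = 29/6 (Q(k, I) = 4 + ((-1 + 6) + I*0)/6 = 4 + (5 + 0)/6 = 4 + (⅙)*5 = 4 + ⅚ = 29/6)
w(W, o) = 2*o/(W + o) (w(W, o) = (2*o)/(W + o) = 2*o/(W + o))
n = 2262/7 (n = -78*29/(6*(-6 + 29/6)) = -78*29/(6*(-7/6)) = -78*29*(-6)/(6*7) = -39*(-58/7) = 2262/7 ≈ 323.14)
C - n = 4000 - 1*2262/7 = 4000 - 2262/7 = 25738/7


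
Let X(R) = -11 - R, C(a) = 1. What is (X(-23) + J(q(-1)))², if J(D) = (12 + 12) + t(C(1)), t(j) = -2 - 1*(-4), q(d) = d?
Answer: 1444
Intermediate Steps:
t(j) = 2 (t(j) = -2 + 4 = 2)
J(D) = 26 (J(D) = (12 + 12) + 2 = 24 + 2 = 26)
(X(-23) + J(q(-1)))² = ((-11 - 1*(-23)) + 26)² = ((-11 + 23) + 26)² = (12 + 26)² = 38² = 1444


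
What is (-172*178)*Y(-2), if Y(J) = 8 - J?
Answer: -306160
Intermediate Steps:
(-172*178)*Y(-2) = (-172*178)*(8 - 1*(-2)) = -30616*(8 + 2) = -30616*10 = -306160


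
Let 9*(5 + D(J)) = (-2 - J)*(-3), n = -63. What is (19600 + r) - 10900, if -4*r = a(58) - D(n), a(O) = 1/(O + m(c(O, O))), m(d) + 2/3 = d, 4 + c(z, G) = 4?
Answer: 17943719/2064 ≈ 8693.7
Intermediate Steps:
c(z, G) = 0 (c(z, G) = -4 + 4 = 0)
m(d) = -⅔ + d
D(J) = -13/3 + J/3 (D(J) = -5 + ((-2 - J)*(-3))/9 = -5 + (6 + 3*J)/9 = -5 + (⅔ + J/3) = -13/3 + J/3)
a(O) = 1/(-⅔ + O) (a(O) = 1/(O + (-⅔ + 0)) = 1/(O - ⅔) = 1/(-⅔ + O))
r = -13081/2064 (r = -(3/(-2 + 3*58) - (-13/3 + (⅓)*(-63)))/4 = -(3/(-2 + 174) - (-13/3 - 21))/4 = -(3/172 - 1*(-76/3))/4 = -(3*(1/172) + 76/3)/4 = -(3/172 + 76/3)/4 = -¼*13081/516 = -13081/2064 ≈ -6.3377)
(19600 + r) - 10900 = (19600 - 13081/2064) - 10900 = 40441319/2064 - 10900 = 17943719/2064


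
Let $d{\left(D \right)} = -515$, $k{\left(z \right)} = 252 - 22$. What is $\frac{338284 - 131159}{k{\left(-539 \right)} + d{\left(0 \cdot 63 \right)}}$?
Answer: $- \frac{41425}{57} \approx -726.75$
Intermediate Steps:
$k{\left(z \right)} = 230$ ($k{\left(z \right)} = 252 - 22 = 230$)
$\frac{338284 - 131159}{k{\left(-539 \right)} + d{\left(0 \cdot 63 \right)}} = \frac{338284 - 131159}{230 - 515} = \frac{207125}{-285} = 207125 \left(- \frac{1}{285}\right) = - \frac{41425}{57}$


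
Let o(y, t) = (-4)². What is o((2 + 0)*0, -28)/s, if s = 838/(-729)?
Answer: -5832/419 ≈ -13.919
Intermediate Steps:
o(y, t) = 16
s = -838/729 (s = 838*(-1/729) = -838/729 ≈ -1.1495)
o((2 + 0)*0, -28)/s = 16/(-838/729) = 16*(-729/838) = -5832/419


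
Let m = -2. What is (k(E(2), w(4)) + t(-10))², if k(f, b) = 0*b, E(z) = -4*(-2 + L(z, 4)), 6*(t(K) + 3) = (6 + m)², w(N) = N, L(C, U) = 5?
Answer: ⅑ ≈ 0.11111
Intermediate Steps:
t(K) = -⅓ (t(K) = -3 + (6 - 2)²/6 = -3 + (⅙)*4² = -3 + (⅙)*16 = -3 + 8/3 = -⅓)
E(z) = -12 (E(z) = -4*(-2 + 5) = -4*3 = -12)
k(f, b) = 0
(k(E(2), w(4)) + t(-10))² = (0 - ⅓)² = (-⅓)² = ⅑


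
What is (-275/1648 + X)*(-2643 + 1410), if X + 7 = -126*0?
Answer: 14562963/1648 ≈ 8836.8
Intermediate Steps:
X = -7 (X = -7 - 126*0 = -7 + 0 = -7)
(-275/1648 + X)*(-2643 + 1410) = (-275/1648 - 7)*(-2643 + 1410) = (-275*1/1648 - 7)*(-1233) = (-275/1648 - 7)*(-1233) = -11811/1648*(-1233) = 14562963/1648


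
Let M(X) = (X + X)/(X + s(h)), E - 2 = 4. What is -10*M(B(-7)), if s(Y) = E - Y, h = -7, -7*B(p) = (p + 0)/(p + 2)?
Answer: 5/16 ≈ 0.31250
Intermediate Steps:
B(p) = -p/(7*(2 + p)) (B(p) = -(p + 0)/(7*(p + 2)) = -p/(7*(2 + p)))
E = 6 (E = 2 + 4 = 6)
s(Y) = 6 - Y
M(X) = 2*X/(13 + X) (M(X) = (X + X)/(X + (6 - 1*(-7))) = (2*X)/(X + (6 + 7)) = (2*X)/(X + 13) = (2*X)/(13 + X) = 2*X/(13 + X))
-10*M(B(-7)) = -20*(-1*(-7)/(14 + 7*(-7)))/(13 - 1*(-7)/(14 + 7*(-7))) = -20*(-1*(-7)/(14 - 49))/(13 - 1*(-7)/(14 - 49)) = -20*(-1*(-7)/(-35))/(13 - 1*(-7)/(-35)) = -20*(-1*(-7)*(-1/35))/(13 - 1*(-7)*(-1/35)) = -20*(-1)/(5*(13 - ⅕)) = -20*(-1)/(5*64/5) = -20*(-1)*5/(5*64) = -10*(-1/32) = 5/16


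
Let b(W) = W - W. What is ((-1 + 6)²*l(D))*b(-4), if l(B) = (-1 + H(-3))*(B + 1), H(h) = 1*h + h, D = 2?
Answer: 0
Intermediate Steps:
H(h) = 2*h (H(h) = h + h = 2*h)
l(B) = -7 - 7*B (l(B) = (-1 + 2*(-3))*(B + 1) = (-1 - 6)*(1 + B) = -7*(1 + B) = -7 - 7*B)
b(W) = 0
((-1 + 6)²*l(D))*b(-4) = ((-1 + 6)²*(-7 - 7*2))*0 = (5²*(-7 - 14))*0 = (25*(-21))*0 = -525*0 = 0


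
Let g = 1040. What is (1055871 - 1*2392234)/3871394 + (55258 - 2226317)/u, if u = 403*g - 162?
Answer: -2241226189000/405487871863 ≈ -5.5272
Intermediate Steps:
u = 418958 (u = 403*1040 - 162 = 419120 - 162 = 418958)
(1055871 - 1*2392234)/3871394 + (55258 - 2226317)/u = (1055871 - 1*2392234)/3871394 + (55258 - 2226317)/418958 = (1055871 - 2392234)*(1/3871394) - 2171059*1/418958 = -1336363*1/3871394 - 2171059/418958 = -1336363/3871394 - 2171059/418958 = -2241226189000/405487871863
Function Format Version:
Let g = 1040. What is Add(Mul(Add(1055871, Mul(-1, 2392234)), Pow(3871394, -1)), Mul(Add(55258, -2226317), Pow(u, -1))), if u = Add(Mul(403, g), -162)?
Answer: Rational(-2241226189000, 405487871863) ≈ -5.5272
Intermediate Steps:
u = 418958 (u = Add(Mul(403, 1040), -162) = Add(419120, -162) = 418958)
Add(Mul(Add(1055871, Mul(-1, 2392234)), Pow(3871394, -1)), Mul(Add(55258, -2226317), Pow(u, -1))) = Add(Mul(Add(1055871, Mul(-1, 2392234)), Pow(3871394, -1)), Mul(Add(55258, -2226317), Pow(418958, -1))) = Add(Mul(Add(1055871, -2392234), Rational(1, 3871394)), Mul(-2171059, Rational(1, 418958))) = Add(Mul(-1336363, Rational(1, 3871394)), Rational(-2171059, 418958)) = Add(Rational(-1336363, 3871394), Rational(-2171059, 418958)) = Rational(-2241226189000, 405487871863)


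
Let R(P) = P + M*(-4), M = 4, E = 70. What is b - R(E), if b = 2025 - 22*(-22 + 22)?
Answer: 1971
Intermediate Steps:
b = 2025 (b = 2025 - 22*0 = 2025 - 1*0 = 2025 + 0 = 2025)
R(P) = -16 + P (R(P) = P + 4*(-4) = P - 16 = -16 + P)
b - R(E) = 2025 - (-16 + 70) = 2025 - 1*54 = 2025 - 54 = 1971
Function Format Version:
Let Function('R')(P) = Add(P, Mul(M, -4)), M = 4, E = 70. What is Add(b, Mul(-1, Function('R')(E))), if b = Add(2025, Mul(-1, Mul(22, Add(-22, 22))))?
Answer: 1971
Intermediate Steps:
b = 2025 (b = Add(2025, Mul(-1, Mul(22, 0))) = Add(2025, Mul(-1, 0)) = Add(2025, 0) = 2025)
Function('R')(P) = Add(-16, P) (Function('R')(P) = Add(P, Mul(4, -4)) = Add(P, -16) = Add(-16, P))
Add(b, Mul(-1, Function('R')(E))) = Add(2025, Mul(-1, Add(-16, 70))) = Add(2025, Mul(-1, 54)) = Add(2025, -54) = 1971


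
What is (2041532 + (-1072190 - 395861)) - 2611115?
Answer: -2037634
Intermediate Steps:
(2041532 + (-1072190 - 395861)) - 2611115 = (2041532 - 1468051) - 2611115 = 573481 - 2611115 = -2037634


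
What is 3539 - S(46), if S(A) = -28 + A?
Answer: 3521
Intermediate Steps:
3539 - S(46) = 3539 - (-28 + 46) = 3539 - 1*18 = 3539 - 18 = 3521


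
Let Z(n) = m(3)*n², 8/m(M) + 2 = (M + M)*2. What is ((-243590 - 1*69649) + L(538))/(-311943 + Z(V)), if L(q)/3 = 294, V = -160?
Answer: 312357/291463 ≈ 1.0717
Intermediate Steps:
L(q) = 882 (L(q) = 3*294 = 882)
m(M) = 8/(-2 + 4*M) (m(M) = 8/(-2 + (M + M)*2) = 8/(-2 + (2*M)*2) = 8/(-2 + 4*M))
Z(n) = 4*n²/5 (Z(n) = (4/(-1 + 2*3))*n² = (4/(-1 + 6))*n² = (4/5)*n² = (4*(⅕))*n² = 4*n²/5)
((-243590 - 1*69649) + L(538))/(-311943 + Z(V)) = ((-243590 - 1*69649) + 882)/(-311943 + (⅘)*(-160)²) = ((-243590 - 69649) + 882)/(-311943 + (⅘)*25600) = (-313239 + 882)/(-311943 + 20480) = -312357/(-291463) = -312357*(-1/291463) = 312357/291463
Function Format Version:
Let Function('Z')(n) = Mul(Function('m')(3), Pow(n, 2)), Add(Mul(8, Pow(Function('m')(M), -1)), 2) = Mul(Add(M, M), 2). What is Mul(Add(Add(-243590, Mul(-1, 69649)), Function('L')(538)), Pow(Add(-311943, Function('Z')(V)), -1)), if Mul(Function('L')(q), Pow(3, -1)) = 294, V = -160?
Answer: Rational(312357, 291463) ≈ 1.0717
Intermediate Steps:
Function('L')(q) = 882 (Function('L')(q) = Mul(3, 294) = 882)
Function('m')(M) = Mul(8, Pow(Add(-2, Mul(4, M)), -1)) (Function('m')(M) = Mul(8, Pow(Add(-2, Mul(Add(M, M), 2)), -1)) = Mul(8, Pow(Add(-2, Mul(Mul(2, M), 2)), -1)) = Mul(8, Pow(Add(-2, Mul(4, M)), -1)))
Function('Z')(n) = Mul(Rational(4, 5), Pow(n, 2)) (Function('Z')(n) = Mul(Mul(4, Pow(Add(-1, Mul(2, 3)), -1)), Pow(n, 2)) = Mul(Mul(4, Pow(Add(-1, 6), -1)), Pow(n, 2)) = Mul(Mul(4, Pow(5, -1)), Pow(n, 2)) = Mul(Mul(4, Rational(1, 5)), Pow(n, 2)) = Mul(Rational(4, 5), Pow(n, 2)))
Mul(Add(Add(-243590, Mul(-1, 69649)), Function('L')(538)), Pow(Add(-311943, Function('Z')(V)), -1)) = Mul(Add(Add(-243590, Mul(-1, 69649)), 882), Pow(Add(-311943, Mul(Rational(4, 5), Pow(-160, 2))), -1)) = Mul(Add(Add(-243590, -69649), 882), Pow(Add(-311943, Mul(Rational(4, 5), 25600)), -1)) = Mul(Add(-313239, 882), Pow(Add(-311943, 20480), -1)) = Mul(-312357, Pow(-291463, -1)) = Mul(-312357, Rational(-1, 291463)) = Rational(312357, 291463)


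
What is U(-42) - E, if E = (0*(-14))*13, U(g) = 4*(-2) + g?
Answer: -50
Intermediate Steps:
U(g) = -8 + g
E = 0 (E = 0*13 = 0)
U(-42) - E = (-8 - 42) - 1*0 = -50 + 0 = -50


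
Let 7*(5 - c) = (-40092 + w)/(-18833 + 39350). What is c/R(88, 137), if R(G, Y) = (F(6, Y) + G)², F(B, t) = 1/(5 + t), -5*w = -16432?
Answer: 76109078492/112148493087855 ≈ 0.00067865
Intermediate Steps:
w = 16432/5 (w = -⅕*(-16432) = 16432/5 ≈ 3286.4)
c = 3774503/718095 (c = 5 - (-40092 + 16432/5)/(7*(-18833 + 39350)) = 5 - (-184028)/(35*20517) = 5 - ⅐*(-184028/102585) = 5 + 184028/718095 = 3774503/718095 ≈ 5.2563)
R(G, Y) = (G + 1/(5 + Y))² (R(G, Y) = (1/(5 + Y) + G)² = (G + 1/(5 + Y))²)
c/R(88, 137) = 3774503/(718095*((88 + 1/(5 + 137))²)) = 3774503/(718095*((88 + 1/142)²)) = 3774503/(718095*((12497/142)²)) = 3774503/(718095*(156175009/20164)) = (3774503/718095)*(20164/156175009) = 76109078492/112148493087855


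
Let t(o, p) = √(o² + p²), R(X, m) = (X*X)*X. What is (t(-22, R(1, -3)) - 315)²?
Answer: (315 - √485)² ≈ 85836.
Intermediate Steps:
R(X, m) = X³ (R(X, m) = X²*X = X³)
(t(-22, R(1, -3)) - 315)² = (√((-22)² + (1³)²) - 315)² = (√(484 + 1²) - 315)² = (√(484 + 1) - 315)² = (√485 - 315)² = (-315 + √485)²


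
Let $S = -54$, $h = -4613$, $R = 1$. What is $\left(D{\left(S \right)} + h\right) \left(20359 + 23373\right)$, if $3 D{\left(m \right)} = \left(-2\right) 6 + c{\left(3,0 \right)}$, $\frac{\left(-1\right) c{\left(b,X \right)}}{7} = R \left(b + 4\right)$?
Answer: $- \frac{607874800}{3} \approx -2.0263 \cdot 10^{8}$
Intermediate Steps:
$c{\left(b,X \right)} = -28 - 7 b$ ($c{\left(b,X \right)} = - 7 \cdot 1 \left(b + 4\right) = - 7 \cdot 1 \left(4 + b\right) = - 7 \left(4 + b\right) = -28 - 7 b$)
$D{\left(m \right)} = - \frac{61}{3}$ ($D{\left(m \right)} = \frac{\left(-2\right) 6 - 49}{3} = \frac{-12 - 49}{3} = \frac{1}{3} \left(-61\right) = - \frac{61}{3}$)
$\left(D{\left(S \right)} + h\right) \left(20359 + 23373\right) = \left(- \frac{61}{3} - 4613\right) \left(20359 + 23373\right) = \left(- \frac{13900}{3}\right) 43732 = - \frac{607874800}{3}$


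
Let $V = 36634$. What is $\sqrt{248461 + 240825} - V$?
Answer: $-36634 + \sqrt{489286} \approx -35935.0$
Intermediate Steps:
$\sqrt{248461 + 240825} - V = \sqrt{248461 + 240825} - 36634 = \sqrt{489286} - 36634 = -36634 + \sqrt{489286}$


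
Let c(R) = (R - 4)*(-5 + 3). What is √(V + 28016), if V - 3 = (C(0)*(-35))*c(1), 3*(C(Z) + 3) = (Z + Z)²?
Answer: √28649 ≈ 169.26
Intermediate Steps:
C(Z) = -3 + 4*Z²/3 (C(Z) = -3 + (Z + Z)²/3 = -3 + (2*Z)²/3 = -3 + (4*Z²)/3 = -3 + 4*Z²/3)
c(R) = 8 - 2*R (c(R) = (-4 + R)*(-2) = 8 - 2*R)
V = 633 (V = 3 + ((-3 + (4/3)*0²)*(-35))*(8 - 2*1) = 3 + ((-3 + (4/3)*0)*(-35))*(8 - 2) = 3 + ((-3 + 0)*(-35))*6 = 3 - 3*(-35)*6 = 3 + 105*6 = 3 + 630 = 633)
√(V + 28016) = √(633 + 28016) = √28649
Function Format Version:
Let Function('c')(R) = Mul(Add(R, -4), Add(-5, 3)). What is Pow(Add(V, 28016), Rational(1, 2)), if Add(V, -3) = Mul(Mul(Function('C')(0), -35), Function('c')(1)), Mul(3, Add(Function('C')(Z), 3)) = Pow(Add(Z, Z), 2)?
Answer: Pow(28649, Rational(1, 2)) ≈ 169.26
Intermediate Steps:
Function('C')(Z) = Add(-3, Mul(Rational(4, 3), Pow(Z, 2))) (Function('C')(Z) = Add(-3, Mul(Rational(1, 3), Pow(Add(Z, Z), 2))) = Add(-3, Mul(Rational(1, 3), Pow(Mul(2, Z), 2))) = Add(-3, Mul(Rational(1, 3), Mul(4, Pow(Z, 2)))) = Add(-3, Mul(Rational(4, 3), Pow(Z, 2))))
Function('c')(R) = Add(8, Mul(-2, R)) (Function('c')(R) = Mul(Add(-4, R), -2) = Add(8, Mul(-2, R)))
V = 633 (V = Add(3, Mul(Mul(Add(-3, Mul(Rational(4, 3), Pow(0, 2))), -35), Add(8, Mul(-2, 1)))) = Add(3, Mul(Mul(Add(-3, Mul(Rational(4, 3), 0)), -35), Add(8, -2))) = Add(3, Mul(Mul(Add(-3, 0), -35), 6)) = Add(3, Mul(Mul(-3, -35), 6)) = Add(3, Mul(105, 6)) = Add(3, 630) = 633)
Pow(Add(V, 28016), Rational(1, 2)) = Pow(Add(633, 28016), Rational(1, 2)) = Pow(28649, Rational(1, 2))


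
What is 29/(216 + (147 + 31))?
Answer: 29/394 ≈ 0.073604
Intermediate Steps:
29/(216 + (147 + 31)) = 29/(216 + 178) = 29/394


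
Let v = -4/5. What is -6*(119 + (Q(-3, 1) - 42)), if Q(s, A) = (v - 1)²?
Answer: -12036/25 ≈ -481.44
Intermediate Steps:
v = -⅘ (v = -4*⅕ = -⅘ ≈ -0.80000)
Q(s, A) = 81/25 (Q(s, A) = (-⅘ - 1)² = (-9/5)² = 81/25)
-6*(119 + (Q(-3, 1) - 42)) = -6*(119 + (81/25 - 42)) = -6*(119 - 969/25) = -6*2006/25 = -12036/25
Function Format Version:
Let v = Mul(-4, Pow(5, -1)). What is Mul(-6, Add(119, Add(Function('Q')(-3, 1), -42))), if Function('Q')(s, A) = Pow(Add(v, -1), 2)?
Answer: Rational(-12036, 25) ≈ -481.44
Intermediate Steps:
v = Rational(-4, 5) (v = Mul(-4, Rational(1, 5)) = Rational(-4, 5) ≈ -0.80000)
Function('Q')(s, A) = Rational(81, 25) (Function('Q')(s, A) = Pow(Add(Rational(-4, 5), -1), 2) = Pow(Rational(-9, 5), 2) = Rational(81, 25))
Mul(-6, Add(119, Add(Function('Q')(-3, 1), -42))) = Mul(-6, Add(119, Add(Rational(81, 25), -42))) = Mul(-6, Add(119, Rational(-969, 25))) = Mul(-6, Rational(2006, 25)) = Rational(-12036, 25)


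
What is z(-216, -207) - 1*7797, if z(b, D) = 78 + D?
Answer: -7926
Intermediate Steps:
z(-216, -207) - 1*7797 = (78 - 207) - 1*7797 = -129 - 7797 = -7926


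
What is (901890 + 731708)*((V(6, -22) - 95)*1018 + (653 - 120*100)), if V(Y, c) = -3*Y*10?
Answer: -475862196606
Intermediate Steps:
V(Y, c) = -30*Y
(901890 + 731708)*((V(6, -22) - 95)*1018 + (653 - 120*100)) = (901890 + 731708)*((-30*6 - 95)*1018 + (653 - 120*100)) = 1633598*((-180 - 95)*1018 + (653 - 12000)) = 1633598*(-275*1018 - 11347) = 1633598*(-279950 - 11347) = 1633598*(-291297) = -475862196606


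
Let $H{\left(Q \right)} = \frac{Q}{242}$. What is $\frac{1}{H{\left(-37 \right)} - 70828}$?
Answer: $- \frac{242}{17140413} \approx -1.4119 \cdot 10^{-5}$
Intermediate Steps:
$H{\left(Q \right)} = \frac{Q}{242}$ ($H{\left(Q \right)} = Q \frac{1}{242} = \frac{Q}{242}$)
$\frac{1}{H{\left(-37 \right)} - 70828} = \frac{1}{\frac{1}{242} \left(-37\right) - 70828} = \frac{1}{- \frac{37}{242} - 70828} = \frac{1}{- \frac{17140413}{242}} = - \frac{242}{17140413}$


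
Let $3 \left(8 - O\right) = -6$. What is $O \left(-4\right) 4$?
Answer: $-160$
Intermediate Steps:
$O = 10$ ($O = 8 - -2 = 8 + 2 = 10$)
$O \left(-4\right) 4 = 10 \left(-4\right) 4 = \left(-40\right) 4 = -160$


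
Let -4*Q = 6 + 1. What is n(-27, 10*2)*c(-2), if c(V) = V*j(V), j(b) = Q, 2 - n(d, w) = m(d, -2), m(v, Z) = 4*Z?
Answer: 35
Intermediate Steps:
Q = -7/4 (Q = -(6 + 1)/4 = -¼*7 = -7/4 ≈ -1.7500)
n(d, w) = 10 (n(d, w) = 2 - 4*(-2) = 2 - 1*(-8) = 2 + 8 = 10)
j(b) = -7/4
c(V) = -7*V/4 (c(V) = V*(-7/4) = -7*V/4)
n(-27, 10*2)*c(-2) = 10*(-7/4*(-2)) = 10*(7/2) = 35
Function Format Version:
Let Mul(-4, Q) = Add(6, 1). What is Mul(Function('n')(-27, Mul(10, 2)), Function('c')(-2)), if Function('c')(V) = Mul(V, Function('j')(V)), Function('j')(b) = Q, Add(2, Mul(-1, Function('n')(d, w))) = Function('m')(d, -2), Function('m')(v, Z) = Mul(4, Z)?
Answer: 35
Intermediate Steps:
Q = Rational(-7, 4) (Q = Mul(Rational(-1, 4), Add(6, 1)) = Mul(Rational(-1, 4), 7) = Rational(-7, 4) ≈ -1.7500)
Function('n')(d, w) = 10 (Function('n')(d, w) = Add(2, Mul(-1, Mul(4, -2))) = Add(2, Mul(-1, -8)) = Add(2, 8) = 10)
Function('j')(b) = Rational(-7, 4)
Function('c')(V) = Mul(Rational(-7, 4), V) (Function('c')(V) = Mul(V, Rational(-7, 4)) = Mul(Rational(-7, 4), V))
Mul(Function('n')(-27, Mul(10, 2)), Function('c')(-2)) = Mul(10, Mul(Rational(-7, 4), -2)) = Mul(10, Rational(7, 2)) = 35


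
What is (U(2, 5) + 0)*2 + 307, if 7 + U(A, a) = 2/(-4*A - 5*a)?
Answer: 9665/33 ≈ 292.88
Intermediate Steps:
U(A, a) = -7 + 2/(-5*a - 4*A) (U(A, a) = -7 + 2/(-4*A - 5*a) = -7 + 2/(-5*a - 4*A))
(U(2, 5) + 0)*2 + 307 = ((-2 - 35*5 - 28*2)/(4*2 + 5*5) + 0)*2 + 307 = ((-2 - 175 - 56)/(8 + 25) + 0)*2 + 307 = (-233/33 + 0)*2 + 307 = -233/33*2 + 307 = -466/33 + 307 = 9665/33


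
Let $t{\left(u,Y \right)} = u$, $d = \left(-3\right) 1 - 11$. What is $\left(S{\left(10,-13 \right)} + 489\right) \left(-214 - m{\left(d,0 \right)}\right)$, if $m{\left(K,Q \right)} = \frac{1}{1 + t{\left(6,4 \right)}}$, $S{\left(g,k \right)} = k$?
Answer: $-101932$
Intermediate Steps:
$d = -14$ ($d = -3 - 11 = -14$)
$m{\left(K,Q \right)} = \frac{1}{7}$ ($m{\left(K,Q \right)} = \frac{1}{1 + 6} = \frac{1}{7}$)
$\left(S{\left(10,-13 \right)} + 489\right) \left(-214 - m{\left(d,0 \right)}\right) = \left(-13 + 489\right) \left(-214 - \frac{1}{7}\right) = 476 \left(-214 - \frac{1}{7}\right) = 476 \left(- \frac{1499}{7}\right) = -101932$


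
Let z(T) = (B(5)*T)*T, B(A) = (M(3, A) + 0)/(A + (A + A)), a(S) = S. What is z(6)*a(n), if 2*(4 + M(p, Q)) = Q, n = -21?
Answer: 378/5 ≈ 75.600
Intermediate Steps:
M(p, Q) = -4 + Q/2
B(A) = (-4 + A/2)/(3*A) (B(A) = ((-4 + A/2) + 0)/(A + (A + A)) = (-4 + A/2)/(A + 2*A) = (-4 + A/2)/((3*A)) = (-4 + A/2)*(1/(3*A)) = (-4 + A/2)/(3*A))
z(T) = -T**2/10 (z(T) = (((1/6)*(-8 + 5)/5)*T)*T = (((1/6)*(1/5)*(-3))*T)*T = (-T/10)*T = -T**2/10)
z(6)*a(n) = -1/10*6**2*(-21) = -1/10*36*(-21) = -18/5*(-21) = 378/5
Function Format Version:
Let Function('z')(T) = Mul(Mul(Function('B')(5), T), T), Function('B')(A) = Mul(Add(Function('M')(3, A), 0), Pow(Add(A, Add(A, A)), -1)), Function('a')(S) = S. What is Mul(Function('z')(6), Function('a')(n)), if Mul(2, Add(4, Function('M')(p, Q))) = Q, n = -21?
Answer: Rational(378, 5) ≈ 75.600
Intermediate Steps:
Function('M')(p, Q) = Add(-4, Mul(Rational(1, 2), Q))
Function('B')(A) = Mul(Rational(1, 3), Pow(A, -1), Add(-4, Mul(Rational(1, 2), A))) (Function('B')(A) = Mul(Add(Add(-4, Mul(Rational(1, 2), A)), 0), Pow(Add(A, Add(A, A)), -1)) = Mul(Add(-4, Mul(Rational(1, 2), A)), Pow(Add(A, Mul(2, A)), -1)) = Mul(Add(-4, Mul(Rational(1, 2), A)), Pow(Mul(3, A), -1)) = Mul(Add(-4, Mul(Rational(1, 2), A)), Mul(Rational(1, 3), Pow(A, -1))) = Mul(Rational(1, 3), Pow(A, -1), Add(-4, Mul(Rational(1, 2), A))))
Function('z')(T) = Mul(Rational(-1, 10), Pow(T, 2)) (Function('z')(T) = Mul(Mul(Mul(Rational(1, 6), Pow(5, -1), Add(-8, 5)), T), T) = Mul(Mul(Mul(Rational(1, 6), Rational(1, 5), -3), T), T) = Mul(Mul(Rational(-1, 10), T), T) = Mul(Rational(-1, 10), Pow(T, 2)))
Mul(Function('z')(6), Function('a')(n)) = Mul(Mul(Rational(-1, 10), Pow(6, 2)), -21) = Mul(Mul(Rational(-1, 10), 36), -21) = Mul(Rational(-18, 5), -21) = Rational(378, 5)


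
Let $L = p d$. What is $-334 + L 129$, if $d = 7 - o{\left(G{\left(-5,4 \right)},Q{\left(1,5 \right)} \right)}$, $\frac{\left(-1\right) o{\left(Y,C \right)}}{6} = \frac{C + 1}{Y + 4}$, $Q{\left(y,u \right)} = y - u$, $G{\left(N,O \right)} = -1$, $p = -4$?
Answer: $-850$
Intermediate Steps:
$o{\left(Y,C \right)} = - \frac{6 \left(1 + C\right)}{4 + Y}$ ($o{\left(Y,C \right)} = - 6 \frac{C + 1}{Y + 4} = - 6 \frac{1 + C}{4 + Y} = - \frac{6 \left(1 + C\right)}{4 + Y}$)
$d = 1$ ($d = 7 - \frac{6 \left(-1 - \left(1 - 5\right)\right)}{4 - 1} = 7 - \frac{6 \left(-1 - \left(1 - 5\right)\right)}{3} = 7 - 6 \cdot \frac{1}{3} \left(-1 - -4\right) = 7 - 6 \cdot \frac{1}{3} \left(-1 + 4\right) = 7 - 6 \cdot \frac{1}{3} \cdot 3 = 7 - 6 = 1$)
$L = -4$ ($L = \left(-4\right) 1 = -4$)
$-334 + L 129 = -334 - 516 = -850$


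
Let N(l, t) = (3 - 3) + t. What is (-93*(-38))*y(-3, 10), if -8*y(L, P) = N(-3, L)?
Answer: 5301/4 ≈ 1325.3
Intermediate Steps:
N(l, t) = t (N(l, t) = 0 + t = t)
y(L, P) = -L/8
(-93*(-38))*y(-3, 10) = (-93*(-38))*(-⅛*(-3)) = 3534*(3/8) = 5301/4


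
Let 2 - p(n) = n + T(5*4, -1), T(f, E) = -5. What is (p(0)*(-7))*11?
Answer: -539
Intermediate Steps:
p(n) = 7 - n (p(n) = 2 - (n - 5) = 2 - (-5 + n) = 2 + (5 - n) = 7 - n)
(p(0)*(-7))*11 = ((7 - 1*0)*(-7))*11 = ((7 + 0)*(-7))*11 = (7*(-7))*11 = -49*11 = -539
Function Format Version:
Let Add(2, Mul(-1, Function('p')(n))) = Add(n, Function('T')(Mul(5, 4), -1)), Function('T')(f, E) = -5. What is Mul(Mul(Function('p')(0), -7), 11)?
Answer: -539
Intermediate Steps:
Function('p')(n) = Add(7, Mul(-1, n)) (Function('p')(n) = Add(2, Mul(-1, Add(n, -5))) = Add(2, Mul(-1, Add(-5, n))) = Add(2, Add(5, Mul(-1, n))) = Add(7, Mul(-1, n)))
Mul(Mul(Function('p')(0), -7), 11) = Mul(Mul(Add(7, Mul(-1, 0)), -7), 11) = Mul(Mul(Add(7, 0), -7), 11) = Mul(Mul(7, -7), 11) = Mul(-49, 11) = -539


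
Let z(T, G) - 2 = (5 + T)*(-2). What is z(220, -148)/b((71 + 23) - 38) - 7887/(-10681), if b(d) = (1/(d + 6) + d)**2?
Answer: 6976088941/11711938859 ≈ 0.59564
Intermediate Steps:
z(T, G) = -8 - 2*T (z(T, G) = 2 + (5 + T)*(-2) = 2 + (-10 - 2*T) = -8 - 2*T)
b(d) = (d + 1/(6 + d))**2 (b(d) = (1/(6 + d) + d)**2 = (d + 1/(6 + d))**2)
z(220, -148)/b((71 + 23) - 38) - 7887/(-10681) = (-8 - 2*220)/(((1 + ((71 + 23) - 38)**2 + 6*((71 + 23) - 38))**2/(6 + ((71 + 23) - 38))**2)) - 7887/(-10681) = (-8 - 440)/(((1 + (94 - 38)**2 + 6*(94 - 38))**2/(6 + (94 - 38))**2)) - 7887*(-1/10681) = -448*(6 + 56)**2/(1 + 56**2 + 6*56)**2 + 717/971 = -448*3844/(1 + 3136 + 336)**2 + 717/971 = -448/((1/3844)*3473**2) + 717/971 = -448/((1/3844)*12061729) + 717/971 = -448/12061729/3844 + 717/971 = -448*3844/12061729 + 717/971 = -1722112/12061729 + 717/971 = 6976088941/11711938859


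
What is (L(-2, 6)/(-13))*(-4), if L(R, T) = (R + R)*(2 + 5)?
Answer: -112/13 ≈ -8.6154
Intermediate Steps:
L(R, T) = 14*R (L(R, T) = (2*R)*7 = 14*R)
(L(-2, 6)/(-13))*(-4) = ((14*(-2))/(-13))*(-4) = -28*(-1/13)*(-4) = (28/13)*(-4) = -112/13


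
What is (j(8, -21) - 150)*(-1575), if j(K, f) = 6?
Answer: 226800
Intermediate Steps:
(j(8, -21) - 150)*(-1575) = (6 - 150)*(-1575) = -144*(-1575) = 226800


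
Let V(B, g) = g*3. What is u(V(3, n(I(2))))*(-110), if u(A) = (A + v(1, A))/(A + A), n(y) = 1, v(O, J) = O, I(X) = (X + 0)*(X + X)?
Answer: -220/3 ≈ -73.333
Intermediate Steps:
I(X) = 2*X² (I(X) = X*(2*X) = 2*X²)
V(B, g) = 3*g
u(A) = (1 + A)/(2*A) (u(A) = (A + 1)/(A + A) = (1 + A)/((2*A)) = (1 + A)*(1/(2*A)) = (1 + A)/(2*A))
u(V(3, n(I(2))))*(-110) = ((1 + 3*1)/(2*((3*1))))*(-110) = ((½)*(1 + 3)/3)*(-110) = ((½)*(⅓)*4)*(-110) = (⅔)*(-110) = -220/3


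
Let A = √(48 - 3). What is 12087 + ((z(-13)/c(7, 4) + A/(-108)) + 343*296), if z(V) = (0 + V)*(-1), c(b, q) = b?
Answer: 795318/7 - √5/36 ≈ 1.1362e+5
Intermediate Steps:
A = 3*√5 (A = √45 = 3*√5 ≈ 6.7082)
z(V) = -V (z(V) = V*(-1) = -V)
12087 + ((z(-13)/c(7, 4) + A/(-108)) + 343*296) = 12087 + ((-1*(-13)/7 + (3*√5)/(-108)) + 343*296) = 12087 + ((13*(⅐) + (3*√5)*(-1/108)) + 101528) = 12087 + ((13/7 - √5/36) + 101528) = 12087 + (710709/7 - √5/36) = 795318/7 - √5/36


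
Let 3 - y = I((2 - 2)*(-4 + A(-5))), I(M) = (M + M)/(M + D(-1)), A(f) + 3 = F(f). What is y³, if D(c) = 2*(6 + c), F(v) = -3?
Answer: 27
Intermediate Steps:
A(f) = -6 (A(f) = -3 - 3 = -6)
D(c) = 12 + 2*c
I(M) = 2*M/(10 + M) (I(M) = (M + M)/(M + (12 + 2*(-1))) = (2*M)/(M + (12 - 2)) = (2*M)/(M + 10) = (2*M)/(10 + M) = 2*M/(10 + M))
y = 3 (y = 3 - 2*(2 - 2)*(-4 - 6)/(10 + (2 - 2)*(-4 - 6)) = 3 - 2*0*(-10)/(10 + 0*(-10)) = 3 - 2*0/(10 + 0) = 3 - 2*0/10 = 3 - 1*0 = 3 + 0 = 3)
y³ = 3³ = 27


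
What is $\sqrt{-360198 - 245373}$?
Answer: $i \sqrt{605571} \approx 778.18 i$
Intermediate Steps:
$\sqrt{-360198 - 245373} = \sqrt{-605571} = i \sqrt{605571}$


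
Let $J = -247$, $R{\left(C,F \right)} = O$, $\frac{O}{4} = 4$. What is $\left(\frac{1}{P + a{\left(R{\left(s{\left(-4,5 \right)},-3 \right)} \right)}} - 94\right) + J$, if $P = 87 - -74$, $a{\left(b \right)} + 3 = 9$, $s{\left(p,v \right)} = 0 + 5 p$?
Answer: $- \frac{56946}{167} \approx -340.99$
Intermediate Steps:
$O = 16$ ($O = 4 \cdot 4 = 16$)
$s{\left(p,v \right)} = 5 p$
$R{\left(C,F \right)} = 16$
$a{\left(b \right)} = 6$ ($a{\left(b \right)} = -3 + 9 = 6$)
$P = 161$ ($P = 87 + 74 = 161$)
$\left(\frac{1}{P + a{\left(R{\left(s{\left(-4,5 \right)},-3 \right)} \right)}} - 94\right) + J = \left(\frac{1}{161 + 6} - 94\right) - 247 = \left(\frac{1}{167} - 94\right) - 247 = - \frac{15697}{167} - 247 = - \frac{56946}{167}$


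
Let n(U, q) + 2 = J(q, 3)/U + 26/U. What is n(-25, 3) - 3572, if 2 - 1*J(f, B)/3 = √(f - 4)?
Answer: -89382/25 + 3*I/25 ≈ -3575.3 + 0.12*I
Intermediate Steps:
J(f, B) = 6 - 3*√(-4 + f) (J(f, B) = 6 - 3*√(f - 4) = 6 - 3*√(-4 + f))
n(U, q) = -2 + 26/U + (6 - 3*√(-4 + q))/U (n(U, q) = -2 + ((6 - 3*√(-4 + q))/U + 26/U) = -2 + (26/U + (6 - 3*√(-4 + q))/U) = -2 + 26/U + (6 - 3*√(-4 + q))/U)
n(-25, 3) - 3572 = (32 - 3*√(-4 + 3) - 2*(-25))/(-25) - 3572 = -(32 - 3*I + 50)/25 - 3572 = -(82 - 3*I)/25 - 3572 = (-82/25 + 3*I/25) - 3572 = -89382/25 + 3*I/25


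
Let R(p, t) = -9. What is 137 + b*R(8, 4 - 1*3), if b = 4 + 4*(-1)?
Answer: 137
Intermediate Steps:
b = 0 (b = 4 - 4 = 0)
137 + b*R(8, 4 - 1*3) = 137 + 0*(-9) = 137 + 0 = 137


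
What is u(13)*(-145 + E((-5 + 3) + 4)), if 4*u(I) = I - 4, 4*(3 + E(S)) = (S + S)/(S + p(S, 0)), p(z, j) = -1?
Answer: -1323/4 ≈ -330.75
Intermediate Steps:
E(S) = -3 + S/(2*(-1 + S)) (E(S) = -3 + ((S + S)/(S - 1))/4 = -3 + ((2*S)/(-1 + S))/4 = -3 + (2*S/(-1 + S))/4 = -3 + S/(2*(-1 + S)))
u(I) = -1 + I/4 (u(I) = (I - 4)/4 = (-4 + I)/4 = -1 + I/4)
u(13)*(-145 + E((-5 + 3) + 4)) = (-1 + (¼)*13)*(-145 + (6 - 5*((-5 + 3) + 4))/(2*(-1 + ((-5 + 3) + 4)))) = (-1 + 13/4)*(-145 + (6 - 5*(-2 + 4))/(2*(-1 + (-2 + 4)))) = 9*(-145 + (6 - 5*2)/(2*(-1 + 2)))/4 = 9*(-145 + (½)*(6 - 10)/1)/4 = 9*(-145 + (½)*1*(-4))/4 = 9*(-145 - 2)/4 = (9/4)*(-147) = -1323/4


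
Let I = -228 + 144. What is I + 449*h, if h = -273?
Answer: -122661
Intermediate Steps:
I = -84
I + 449*h = -84 + 449*(-273) = -84 - 122577 = -122661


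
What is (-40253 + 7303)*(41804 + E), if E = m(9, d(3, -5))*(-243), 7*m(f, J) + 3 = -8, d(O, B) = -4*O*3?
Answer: -9730167950/7 ≈ -1.3900e+9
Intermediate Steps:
d(O, B) = -12*O
m(f, J) = -11/7 (m(f, J) = -3/7 + (⅐)*(-8) = -3/7 - 8/7 = -11/7)
E = 2673/7 (E = -11/7*(-243) = 2673/7 ≈ 381.86)
(-40253 + 7303)*(41804 + E) = (-40253 + 7303)*(41804 + 2673/7) = -32950*295301/7 = -9730167950/7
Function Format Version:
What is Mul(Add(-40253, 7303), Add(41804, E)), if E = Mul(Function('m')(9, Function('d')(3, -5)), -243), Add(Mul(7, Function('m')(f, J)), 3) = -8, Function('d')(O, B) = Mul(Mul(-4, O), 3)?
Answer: Rational(-9730167950, 7) ≈ -1.3900e+9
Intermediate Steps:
Function('d')(O, B) = Mul(-12, O)
Function('m')(f, J) = Rational(-11, 7) (Function('m')(f, J) = Add(Rational(-3, 7), Mul(Rational(1, 7), -8)) = Add(Rational(-3, 7), Rational(-8, 7)) = Rational(-11, 7))
E = Rational(2673, 7) (E = Mul(Rational(-11, 7), -243) = Rational(2673, 7) ≈ 381.86)
Mul(Add(-40253, 7303), Add(41804, E)) = Mul(Add(-40253, 7303), Add(41804, Rational(2673, 7))) = Mul(-32950, Rational(295301, 7)) = Rational(-9730167950, 7)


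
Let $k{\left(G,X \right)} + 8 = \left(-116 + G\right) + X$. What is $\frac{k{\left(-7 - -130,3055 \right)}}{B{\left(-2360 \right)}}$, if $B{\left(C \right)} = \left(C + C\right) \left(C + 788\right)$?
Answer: $\frac{509}{1236640} \approx 0.0004116$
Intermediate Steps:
$k{\left(G,X \right)} = -124 + G + X$ ($k{\left(G,X \right)} = -8 + \left(\left(-116 + G\right) + X\right) = -8 + \left(-116 + G + X\right) = -124 + G + X$)
$B{\left(C \right)} = 2 C \left(788 + C\right)$
$\frac{k{\left(-7 - -130,3055 \right)}}{B{\left(-2360 \right)}} = \frac{-124 - -123 + 3055}{2 \left(-2360\right) \left(788 - 2360\right)} = \frac{-124 + \left(-7 + 130\right) + 3055}{2 \left(-2360\right) \left(-1572\right)} = \frac{-124 + 123 + 3055}{7419840} = 3054 \cdot \frac{1}{7419840} = \frac{509}{1236640}$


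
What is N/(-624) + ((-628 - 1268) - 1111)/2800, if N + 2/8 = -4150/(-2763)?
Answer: -1298522671/1206878400 ≈ -1.0759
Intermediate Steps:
N = 13837/11052 (N = -¼ - 4150/(-2763) = -¼ - 4150*(-1/2763) = -¼ + 4150/2763 = 13837/11052 ≈ 1.2520)
N/(-624) + ((-628 - 1268) - 1111)/2800 = (13837/11052)/(-624) + ((-628 - 1268) - 1111)/2800 = (13837/11052)*(-1/624) + (-1896 - 1111)*(1/2800) = -13837/6896448 - 3007*1/2800 = -13837/6896448 - 3007/2800 = -1298522671/1206878400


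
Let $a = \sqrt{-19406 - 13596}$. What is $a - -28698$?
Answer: $28698 + i \sqrt{33002} \approx 28698.0 + 181.66 i$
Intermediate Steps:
$a = i \sqrt{33002}$ ($a = \sqrt{-33002} = i \sqrt{33002} \approx 181.66 i$)
$a - -28698 = i \sqrt{33002} - -28698 = i \sqrt{33002} + 28698 = 28698 + i \sqrt{33002}$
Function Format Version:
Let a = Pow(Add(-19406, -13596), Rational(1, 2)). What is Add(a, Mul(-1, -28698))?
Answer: Add(28698, Mul(I, Pow(33002, Rational(1, 2)))) ≈ Add(28698., Mul(181.66, I))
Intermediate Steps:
a = Mul(I, Pow(33002, Rational(1, 2))) (a = Pow(-33002, Rational(1, 2)) = Mul(I, Pow(33002, Rational(1, 2))) ≈ Mul(181.66, I))
Add(a, Mul(-1, -28698)) = Add(Mul(I, Pow(33002, Rational(1, 2))), Mul(-1, -28698)) = Add(Mul(I, Pow(33002, Rational(1, 2))), 28698) = Add(28698, Mul(I, Pow(33002, Rational(1, 2))))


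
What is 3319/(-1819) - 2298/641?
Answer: -6307541/1165979 ≈ -5.4097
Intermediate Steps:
3319/(-1819) - 2298/641 = 3319*(-1/1819) - 2298*1/641 = -3319/1819 - 2298/641 = -6307541/1165979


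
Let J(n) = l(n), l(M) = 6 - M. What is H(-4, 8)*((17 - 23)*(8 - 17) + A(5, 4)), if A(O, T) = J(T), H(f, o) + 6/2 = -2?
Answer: -280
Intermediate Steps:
J(n) = 6 - n
H(f, o) = -5 (H(f, o) = -3 - 2 = -5)
A(O, T) = 6 - T
H(-4, 8)*((17 - 23)*(8 - 17) + A(5, 4)) = -5*((17 - 23)*(8 - 17) + (6 - 1*4)) = -5*(-6*(-9) + (6 - 4)) = -5*(54 + 2) = -5*56 = -280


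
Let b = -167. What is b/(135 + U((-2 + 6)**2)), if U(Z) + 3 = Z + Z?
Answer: -167/164 ≈ -1.0183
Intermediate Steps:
U(Z) = -3 + 2*Z (U(Z) = -3 + (Z + Z) = -3 + 2*Z)
b/(135 + U((-2 + 6)**2)) = -167/(135 + (-3 + 2*(-2 + 6)**2)) = -167/(135 + (-3 + 2*4**2)) = -167/(135 + (-3 + 2*16)) = -167/(135 + (-3 + 32)) = -167/(135 + 29) = -167/164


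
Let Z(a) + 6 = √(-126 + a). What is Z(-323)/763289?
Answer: -6/763289 + I*√449/763289 ≈ -7.8607e-6 + 2.7761e-5*I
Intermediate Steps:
Z(a) = -6 + √(-126 + a)
Z(-323)/763289 = (-6 + √(-126 - 323))/763289 = (-6 + √(-449))*(1/763289) = (-6 + I*√449)*(1/763289) = -6/763289 + I*√449/763289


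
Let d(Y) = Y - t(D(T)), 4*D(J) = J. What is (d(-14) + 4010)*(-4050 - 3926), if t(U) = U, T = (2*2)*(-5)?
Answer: -31911976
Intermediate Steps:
T = -20 (T = 4*(-5) = -20)
D(J) = J/4
d(Y) = 5 + Y (d(Y) = Y - (-20)/4 = Y - 1*(-5) = Y + 5 = 5 + Y)
(d(-14) + 4010)*(-4050 - 3926) = ((5 - 14) + 4010)*(-4050 - 3926) = (-9 + 4010)*(-7976) = 4001*(-7976) = -31911976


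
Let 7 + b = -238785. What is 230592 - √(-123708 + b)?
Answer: 230592 - 50*I*√145 ≈ 2.3059e+5 - 602.08*I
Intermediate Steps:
b = -238792 (b = -7 - 238785 = -238792)
230592 - √(-123708 + b) = 230592 - √(-123708 - 238792) = 230592 - √(-362500) = 230592 - 50*I*√145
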